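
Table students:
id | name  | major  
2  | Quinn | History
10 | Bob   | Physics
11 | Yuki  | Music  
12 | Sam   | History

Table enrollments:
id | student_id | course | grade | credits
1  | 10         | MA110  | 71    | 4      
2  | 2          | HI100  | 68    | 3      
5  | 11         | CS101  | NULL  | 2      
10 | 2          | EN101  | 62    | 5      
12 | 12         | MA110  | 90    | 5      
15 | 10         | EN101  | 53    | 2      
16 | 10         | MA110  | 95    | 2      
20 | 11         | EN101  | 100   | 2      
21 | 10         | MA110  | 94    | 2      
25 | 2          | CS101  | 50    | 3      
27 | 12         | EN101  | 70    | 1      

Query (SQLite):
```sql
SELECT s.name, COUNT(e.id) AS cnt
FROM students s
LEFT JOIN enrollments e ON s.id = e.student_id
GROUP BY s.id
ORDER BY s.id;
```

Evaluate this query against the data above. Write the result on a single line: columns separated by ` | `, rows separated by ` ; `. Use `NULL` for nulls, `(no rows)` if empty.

Quinn | 3 ; Bob | 4 ; Yuki | 2 ; Sam | 2

LEFT JOIN keeps every students row; unmatched ones get NULL for enrollments columns.
Group by students.id and compute COUNT(e.id). COUNT(col) of an all-NULL group is 0.
  2: ids {2, 10, 25} → COUNT(e.id)=3
  10: ids {1, 15, 16, 21} → COUNT(e.id)=4
  11: ids {5, 20} → COUNT(e.id)=2
  12: ids {12, 27} → COUNT(e.id)=2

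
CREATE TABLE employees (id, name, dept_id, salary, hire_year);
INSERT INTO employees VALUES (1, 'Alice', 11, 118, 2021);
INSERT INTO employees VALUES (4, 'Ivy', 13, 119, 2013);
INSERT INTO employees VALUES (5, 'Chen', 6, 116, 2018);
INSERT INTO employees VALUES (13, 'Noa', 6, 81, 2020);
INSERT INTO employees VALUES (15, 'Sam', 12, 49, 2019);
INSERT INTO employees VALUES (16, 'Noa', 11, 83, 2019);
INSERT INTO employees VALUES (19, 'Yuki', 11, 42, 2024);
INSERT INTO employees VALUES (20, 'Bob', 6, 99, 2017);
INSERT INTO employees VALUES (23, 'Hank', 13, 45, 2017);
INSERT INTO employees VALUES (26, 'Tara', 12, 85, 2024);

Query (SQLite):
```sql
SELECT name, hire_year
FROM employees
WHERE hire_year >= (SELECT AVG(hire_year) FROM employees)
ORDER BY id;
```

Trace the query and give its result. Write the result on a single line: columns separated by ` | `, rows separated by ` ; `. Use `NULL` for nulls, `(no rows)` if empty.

Scalar subquery: AVG(hire_year) over all employees rows = 2019.2.
Keep rows where hire_year >= that value.

Alice | 2021 ; Noa | 2020 ; Yuki | 2024 ; Tara | 2024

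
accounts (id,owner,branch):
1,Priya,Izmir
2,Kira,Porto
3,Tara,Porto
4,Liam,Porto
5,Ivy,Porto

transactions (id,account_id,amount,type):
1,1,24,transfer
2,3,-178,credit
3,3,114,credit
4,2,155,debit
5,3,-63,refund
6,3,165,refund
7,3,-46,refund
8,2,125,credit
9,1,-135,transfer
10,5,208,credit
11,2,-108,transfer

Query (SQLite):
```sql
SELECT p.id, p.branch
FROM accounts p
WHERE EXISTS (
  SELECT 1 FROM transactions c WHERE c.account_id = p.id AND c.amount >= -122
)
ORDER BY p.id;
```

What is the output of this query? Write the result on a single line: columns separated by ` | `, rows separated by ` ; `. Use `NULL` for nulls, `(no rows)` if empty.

1 | Izmir ; 2 | Porto ; 3 | Porto ; 5 | Porto

For each accounts row, check whether any transactions with matching account_id has amount >= -122.
Keep rows where that is true.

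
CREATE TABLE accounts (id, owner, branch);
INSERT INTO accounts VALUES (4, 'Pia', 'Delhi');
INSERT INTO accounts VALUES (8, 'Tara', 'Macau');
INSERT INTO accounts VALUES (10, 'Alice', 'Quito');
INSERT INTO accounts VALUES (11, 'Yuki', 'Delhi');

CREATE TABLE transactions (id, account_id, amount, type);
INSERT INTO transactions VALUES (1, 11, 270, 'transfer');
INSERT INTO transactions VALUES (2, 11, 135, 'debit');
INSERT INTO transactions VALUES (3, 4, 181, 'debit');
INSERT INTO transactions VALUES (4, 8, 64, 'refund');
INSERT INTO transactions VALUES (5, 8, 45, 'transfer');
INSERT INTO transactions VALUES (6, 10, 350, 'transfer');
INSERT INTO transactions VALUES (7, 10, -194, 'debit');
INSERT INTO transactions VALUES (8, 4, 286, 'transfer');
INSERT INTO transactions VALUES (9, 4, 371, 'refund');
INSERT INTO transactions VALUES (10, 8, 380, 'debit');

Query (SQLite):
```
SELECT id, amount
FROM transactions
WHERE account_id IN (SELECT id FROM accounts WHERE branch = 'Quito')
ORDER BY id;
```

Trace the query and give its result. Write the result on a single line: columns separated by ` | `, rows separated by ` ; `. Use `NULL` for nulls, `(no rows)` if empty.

6 | 350 ; 7 | -194

Inner query: accounts.id where branch = 'Quito'.
Outer: keep transactions rows whose account_id is in that set.
Inner query → {10}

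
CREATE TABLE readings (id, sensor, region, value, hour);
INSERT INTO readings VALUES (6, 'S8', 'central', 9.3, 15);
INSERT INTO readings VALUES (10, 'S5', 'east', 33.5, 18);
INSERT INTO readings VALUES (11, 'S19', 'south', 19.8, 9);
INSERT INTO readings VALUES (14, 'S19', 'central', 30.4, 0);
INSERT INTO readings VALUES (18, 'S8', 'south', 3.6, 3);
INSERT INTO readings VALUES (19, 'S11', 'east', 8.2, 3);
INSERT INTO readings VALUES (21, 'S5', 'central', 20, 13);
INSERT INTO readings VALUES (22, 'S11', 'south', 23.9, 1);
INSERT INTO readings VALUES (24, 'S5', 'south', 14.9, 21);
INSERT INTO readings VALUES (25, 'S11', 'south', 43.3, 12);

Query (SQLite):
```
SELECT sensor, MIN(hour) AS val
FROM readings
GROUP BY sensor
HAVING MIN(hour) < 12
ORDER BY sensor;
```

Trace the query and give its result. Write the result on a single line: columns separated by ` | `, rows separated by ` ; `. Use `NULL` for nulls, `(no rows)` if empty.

Partition readings by sensor; compute MIN(hour) within each group.
HAVING: keep groups where MIN(hour) < 12.
  S11: ids {19, 22, 25} → MIN(hour)=1
  S19: ids {11, 14} → MIN(hour)=0
  S5: ids {10, 21, 24} → MIN(hour)=13
  S8: ids {6, 18} → MIN(hour)=3

S11 | 1 ; S19 | 0 ; S8 | 3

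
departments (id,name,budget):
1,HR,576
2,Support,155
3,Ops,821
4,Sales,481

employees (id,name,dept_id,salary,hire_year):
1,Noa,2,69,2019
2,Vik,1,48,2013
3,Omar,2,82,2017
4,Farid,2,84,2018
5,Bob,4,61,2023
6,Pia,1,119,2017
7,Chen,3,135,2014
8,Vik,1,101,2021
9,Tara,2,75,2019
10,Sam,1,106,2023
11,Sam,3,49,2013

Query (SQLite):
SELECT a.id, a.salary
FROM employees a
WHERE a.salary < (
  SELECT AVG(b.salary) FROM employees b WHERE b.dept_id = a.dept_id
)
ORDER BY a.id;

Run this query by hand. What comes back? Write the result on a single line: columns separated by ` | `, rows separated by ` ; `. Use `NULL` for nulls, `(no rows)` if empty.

1 | 69 ; 2 | 48 ; 9 | 75 ; 11 | 49

For each employees row a, compute AVG(salary) over rows sharing a.dept_id.
Keep row a if a.salary < that per-group AVG.
  dept_id=1: AVG(salary) = 93.5
  dept_id=2: AVG(salary) = 77.5
  dept_id=3: AVG(salary) = 92.0
  dept_id=4: AVG(salary) = 61.0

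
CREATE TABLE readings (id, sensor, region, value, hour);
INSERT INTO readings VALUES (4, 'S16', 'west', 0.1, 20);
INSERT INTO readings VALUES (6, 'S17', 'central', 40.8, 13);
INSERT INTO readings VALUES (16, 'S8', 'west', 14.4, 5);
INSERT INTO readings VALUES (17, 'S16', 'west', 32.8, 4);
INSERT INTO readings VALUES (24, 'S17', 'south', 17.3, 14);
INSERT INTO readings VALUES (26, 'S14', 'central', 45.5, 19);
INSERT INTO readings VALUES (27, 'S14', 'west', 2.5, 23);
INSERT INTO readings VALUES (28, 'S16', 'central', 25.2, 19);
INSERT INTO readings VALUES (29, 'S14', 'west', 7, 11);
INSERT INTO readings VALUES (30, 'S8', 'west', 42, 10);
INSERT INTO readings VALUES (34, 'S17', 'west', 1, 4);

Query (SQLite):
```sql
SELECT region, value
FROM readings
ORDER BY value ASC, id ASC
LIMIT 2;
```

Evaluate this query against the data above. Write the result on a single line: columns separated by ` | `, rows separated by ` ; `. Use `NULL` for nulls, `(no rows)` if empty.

west | 0.1 ; west | 1

Sort by value asc, tiebreak id asc: (0.1, id=4), (1, id=34), (2.5, id=27), (7, id=29), (14.4, id=16) …. Take first 2.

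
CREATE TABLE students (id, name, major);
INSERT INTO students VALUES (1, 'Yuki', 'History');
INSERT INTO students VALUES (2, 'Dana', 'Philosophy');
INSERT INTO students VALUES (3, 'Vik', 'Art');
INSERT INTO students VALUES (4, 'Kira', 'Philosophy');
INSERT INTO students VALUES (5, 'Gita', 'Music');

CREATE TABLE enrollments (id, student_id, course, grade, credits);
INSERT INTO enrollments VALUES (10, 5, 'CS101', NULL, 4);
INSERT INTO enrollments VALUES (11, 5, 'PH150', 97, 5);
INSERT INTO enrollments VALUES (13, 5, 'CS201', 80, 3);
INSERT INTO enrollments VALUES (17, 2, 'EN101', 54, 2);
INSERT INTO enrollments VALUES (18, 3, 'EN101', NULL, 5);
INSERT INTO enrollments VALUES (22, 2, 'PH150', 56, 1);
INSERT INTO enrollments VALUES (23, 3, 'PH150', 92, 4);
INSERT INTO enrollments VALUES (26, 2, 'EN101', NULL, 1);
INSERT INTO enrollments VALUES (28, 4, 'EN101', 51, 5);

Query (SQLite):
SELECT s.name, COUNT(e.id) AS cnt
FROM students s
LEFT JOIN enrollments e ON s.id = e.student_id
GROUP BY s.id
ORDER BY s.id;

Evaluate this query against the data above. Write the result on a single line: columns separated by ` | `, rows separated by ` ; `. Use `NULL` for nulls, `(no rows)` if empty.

Yuki | 0 ; Dana | 3 ; Vik | 2 ; Kira | 1 ; Gita | 3

LEFT JOIN keeps every students row; unmatched ones get NULL for enrollments columns.
Group by students.id and compute COUNT(e.id). COUNT(col) of an all-NULL group is 0.
  1: ids {—} → COUNT(e.id)=0
  2: ids {17, 22, 26} → COUNT(e.id)=3
  3: ids {18, 23} → COUNT(e.id)=2
  4: ids {28} → COUNT(e.id)=1
  5: ids {10, 11, 13} → COUNT(e.id)=3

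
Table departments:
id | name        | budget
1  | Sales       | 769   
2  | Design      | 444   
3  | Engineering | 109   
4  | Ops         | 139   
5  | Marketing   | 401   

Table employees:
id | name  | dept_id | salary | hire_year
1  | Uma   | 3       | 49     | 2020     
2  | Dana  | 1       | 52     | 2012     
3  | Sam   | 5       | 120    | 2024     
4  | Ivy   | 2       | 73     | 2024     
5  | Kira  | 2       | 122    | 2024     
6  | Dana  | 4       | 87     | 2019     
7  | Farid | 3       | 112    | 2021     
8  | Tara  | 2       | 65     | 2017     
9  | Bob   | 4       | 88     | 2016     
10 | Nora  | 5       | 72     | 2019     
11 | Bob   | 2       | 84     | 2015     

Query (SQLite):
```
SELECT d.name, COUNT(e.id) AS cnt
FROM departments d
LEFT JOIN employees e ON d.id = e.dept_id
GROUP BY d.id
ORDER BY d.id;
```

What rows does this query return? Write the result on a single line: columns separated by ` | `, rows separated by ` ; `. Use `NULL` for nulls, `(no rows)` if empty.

Sales | 1 ; Design | 4 ; Engineering | 2 ; Ops | 2 ; Marketing | 2

LEFT JOIN keeps every departments row; unmatched ones get NULL for employees columns.
Group by departments.id and compute COUNT(e.id). COUNT(col) of an all-NULL group is 0.
  1: ids {2} → COUNT(e.id)=1
  2: ids {4, 5, 8, 11} → COUNT(e.id)=4
  3: ids {1, 7} → COUNT(e.id)=2
  4: ids {6, 9} → COUNT(e.id)=2
  5: ids {3, 10} → COUNT(e.id)=2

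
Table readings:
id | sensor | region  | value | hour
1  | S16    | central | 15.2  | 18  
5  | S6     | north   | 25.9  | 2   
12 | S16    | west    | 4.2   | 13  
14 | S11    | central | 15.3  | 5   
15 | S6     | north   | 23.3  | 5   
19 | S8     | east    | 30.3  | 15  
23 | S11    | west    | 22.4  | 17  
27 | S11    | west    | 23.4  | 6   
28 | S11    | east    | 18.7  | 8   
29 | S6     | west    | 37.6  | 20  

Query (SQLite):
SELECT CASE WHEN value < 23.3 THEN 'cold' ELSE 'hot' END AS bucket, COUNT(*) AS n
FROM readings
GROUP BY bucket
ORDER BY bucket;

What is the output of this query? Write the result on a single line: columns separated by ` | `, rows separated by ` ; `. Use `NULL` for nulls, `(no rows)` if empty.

cold | 5 ; hot | 5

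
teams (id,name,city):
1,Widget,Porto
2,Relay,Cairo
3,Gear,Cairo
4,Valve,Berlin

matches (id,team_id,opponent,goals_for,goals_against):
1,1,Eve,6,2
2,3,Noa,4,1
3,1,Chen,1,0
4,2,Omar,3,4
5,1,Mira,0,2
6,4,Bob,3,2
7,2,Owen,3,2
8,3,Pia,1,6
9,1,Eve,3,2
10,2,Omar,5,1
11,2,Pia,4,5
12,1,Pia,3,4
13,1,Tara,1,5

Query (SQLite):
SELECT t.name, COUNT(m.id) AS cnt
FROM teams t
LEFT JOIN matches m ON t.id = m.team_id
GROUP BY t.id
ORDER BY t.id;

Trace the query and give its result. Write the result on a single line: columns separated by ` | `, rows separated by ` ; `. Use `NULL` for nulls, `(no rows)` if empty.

LEFT JOIN keeps every teams row; unmatched ones get NULL for matches columns.
Group by teams.id and compute COUNT(m.id). COUNT(col) of an all-NULL group is 0.
  1: ids {1, 3, 5, 9, 12, 13} → COUNT(m.id)=6
  2: ids {4, 7, 10, 11} → COUNT(m.id)=4
  3: ids {2, 8} → COUNT(m.id)=2
  4: ids {6} → COUNT(m.id)=1

Widget | 6 ; Relay | 4 ; Gear | 2 ; Valve | 1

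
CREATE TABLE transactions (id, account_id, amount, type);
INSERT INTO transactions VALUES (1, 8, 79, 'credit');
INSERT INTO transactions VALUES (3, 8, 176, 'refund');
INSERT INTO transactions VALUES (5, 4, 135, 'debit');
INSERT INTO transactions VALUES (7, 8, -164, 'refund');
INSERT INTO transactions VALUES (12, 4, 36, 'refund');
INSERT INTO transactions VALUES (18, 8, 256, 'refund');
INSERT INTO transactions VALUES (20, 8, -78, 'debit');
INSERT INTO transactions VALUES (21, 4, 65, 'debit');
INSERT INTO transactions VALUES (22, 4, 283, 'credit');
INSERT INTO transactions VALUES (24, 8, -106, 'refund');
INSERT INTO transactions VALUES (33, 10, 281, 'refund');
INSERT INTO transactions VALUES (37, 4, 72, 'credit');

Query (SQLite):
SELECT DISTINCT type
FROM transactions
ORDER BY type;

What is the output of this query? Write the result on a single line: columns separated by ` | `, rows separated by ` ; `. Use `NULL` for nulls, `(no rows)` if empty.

Collect distinct type values from transactions.

credit ; debit ; refund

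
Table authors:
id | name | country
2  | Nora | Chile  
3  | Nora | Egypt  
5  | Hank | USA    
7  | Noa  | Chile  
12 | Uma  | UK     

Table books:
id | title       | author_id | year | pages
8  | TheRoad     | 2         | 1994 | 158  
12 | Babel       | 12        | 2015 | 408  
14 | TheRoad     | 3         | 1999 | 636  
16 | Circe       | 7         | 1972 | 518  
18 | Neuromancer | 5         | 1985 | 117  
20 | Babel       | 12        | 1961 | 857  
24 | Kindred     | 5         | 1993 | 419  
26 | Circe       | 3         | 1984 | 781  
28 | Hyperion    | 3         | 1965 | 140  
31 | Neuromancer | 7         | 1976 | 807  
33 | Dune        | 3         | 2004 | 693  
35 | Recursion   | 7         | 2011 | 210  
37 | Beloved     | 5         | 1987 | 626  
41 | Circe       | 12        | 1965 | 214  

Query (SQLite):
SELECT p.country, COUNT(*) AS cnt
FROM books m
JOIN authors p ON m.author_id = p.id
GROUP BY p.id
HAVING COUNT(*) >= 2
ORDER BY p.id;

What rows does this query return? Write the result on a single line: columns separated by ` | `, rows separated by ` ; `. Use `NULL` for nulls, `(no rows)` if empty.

Egypt | 4 ; USA | 3 ; Chile | 3 ; UK | 3

Join each books row to its authors via author_id.
Group joined rows by authors.id; compute COUNT(*) per group.
HAVING: keep groups with count ≥ 2.
  2: ids {8} → COUNT(*)=1
  3: ids {14, 26, 28, 33} → COUNT(*)=4
  5: ids {18, 24, 37} → COUNT(*)=3
  7: ids {16, 31, 35} → COUNT(*)=3
  12: ids {12, 20, 41} → COUNT(*)=3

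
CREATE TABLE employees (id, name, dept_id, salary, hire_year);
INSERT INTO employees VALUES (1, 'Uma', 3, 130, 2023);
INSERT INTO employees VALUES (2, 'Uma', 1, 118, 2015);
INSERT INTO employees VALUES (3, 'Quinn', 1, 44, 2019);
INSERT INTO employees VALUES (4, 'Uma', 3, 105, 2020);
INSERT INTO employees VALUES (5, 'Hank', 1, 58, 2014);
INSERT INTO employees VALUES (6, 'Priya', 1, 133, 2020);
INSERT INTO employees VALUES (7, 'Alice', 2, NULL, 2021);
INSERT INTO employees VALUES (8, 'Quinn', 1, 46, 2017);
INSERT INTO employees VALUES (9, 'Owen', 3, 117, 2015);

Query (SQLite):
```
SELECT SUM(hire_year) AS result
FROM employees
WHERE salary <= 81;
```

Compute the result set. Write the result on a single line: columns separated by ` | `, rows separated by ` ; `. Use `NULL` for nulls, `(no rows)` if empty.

Rows where salary <= 81 → hire_year values: [2019, 2014, 2017].
SUM of non-NULL values = 6050.

6050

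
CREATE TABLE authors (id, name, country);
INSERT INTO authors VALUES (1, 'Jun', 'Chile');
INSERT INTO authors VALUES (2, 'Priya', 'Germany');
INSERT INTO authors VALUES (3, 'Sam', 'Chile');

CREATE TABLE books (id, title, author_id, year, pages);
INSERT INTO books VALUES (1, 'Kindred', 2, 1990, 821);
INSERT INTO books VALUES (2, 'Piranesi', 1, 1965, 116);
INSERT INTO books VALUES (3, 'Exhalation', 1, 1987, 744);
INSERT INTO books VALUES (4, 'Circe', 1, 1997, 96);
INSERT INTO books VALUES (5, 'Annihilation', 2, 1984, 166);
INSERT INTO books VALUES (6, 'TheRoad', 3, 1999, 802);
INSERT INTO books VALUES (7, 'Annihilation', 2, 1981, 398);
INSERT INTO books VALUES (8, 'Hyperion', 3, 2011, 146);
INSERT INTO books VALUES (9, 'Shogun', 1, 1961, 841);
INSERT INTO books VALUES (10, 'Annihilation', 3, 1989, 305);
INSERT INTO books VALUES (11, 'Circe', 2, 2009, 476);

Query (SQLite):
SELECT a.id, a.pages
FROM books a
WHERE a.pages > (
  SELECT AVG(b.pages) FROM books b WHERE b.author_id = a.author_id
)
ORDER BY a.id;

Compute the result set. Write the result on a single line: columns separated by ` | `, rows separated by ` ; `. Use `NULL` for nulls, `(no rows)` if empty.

For each books row a, compute AVG(pages) over rows sharing a.author_id.
Keep row a if a.pages > that per-group AVG.
  author_id=1: AVG(pages) = 449.25
  author_id=2: AVG(pages) = 465.25
  author_id=3: AVG(pages) = 417.666667

1 | 821 ; 3 | 744 ; 6 | 802 ; 9 | 841 ; 11 | 476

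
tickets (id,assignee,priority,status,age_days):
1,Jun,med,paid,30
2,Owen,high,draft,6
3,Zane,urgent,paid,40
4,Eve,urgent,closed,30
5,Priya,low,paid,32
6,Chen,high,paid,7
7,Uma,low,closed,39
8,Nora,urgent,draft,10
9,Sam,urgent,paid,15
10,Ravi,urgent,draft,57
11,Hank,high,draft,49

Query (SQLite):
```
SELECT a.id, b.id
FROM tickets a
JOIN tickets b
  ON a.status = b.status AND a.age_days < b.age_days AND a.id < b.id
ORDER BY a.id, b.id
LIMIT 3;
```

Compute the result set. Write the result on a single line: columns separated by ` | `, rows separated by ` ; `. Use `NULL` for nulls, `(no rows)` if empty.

1 | 3 ; 1 | 5 ; 2 | 8

Pairs (a,b) with same status, a.age_days < b.age_days, a.id < b.id.
status groups: closed:{4,7} draft:{2,8,10,11} paid:{1,3,5,6,9}
Ordered by (a.id, b.id); first 3.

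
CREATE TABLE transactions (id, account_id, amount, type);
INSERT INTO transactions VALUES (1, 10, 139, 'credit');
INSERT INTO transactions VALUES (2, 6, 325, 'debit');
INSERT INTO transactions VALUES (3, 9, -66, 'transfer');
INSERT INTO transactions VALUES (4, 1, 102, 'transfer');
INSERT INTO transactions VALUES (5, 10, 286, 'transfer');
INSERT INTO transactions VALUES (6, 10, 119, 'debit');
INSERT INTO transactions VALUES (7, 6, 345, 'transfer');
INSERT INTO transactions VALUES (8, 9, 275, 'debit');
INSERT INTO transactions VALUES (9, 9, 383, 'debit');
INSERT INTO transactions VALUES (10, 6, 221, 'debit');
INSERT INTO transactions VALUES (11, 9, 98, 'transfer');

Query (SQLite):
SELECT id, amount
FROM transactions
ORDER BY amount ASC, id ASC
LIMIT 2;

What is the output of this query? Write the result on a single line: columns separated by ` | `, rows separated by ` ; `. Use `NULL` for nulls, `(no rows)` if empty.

Sort by amount asc, tiebreak id asc: (-66, id=3), (98, id=11), (102, id=4), (119, id=6), (139, id=1) …. Take first 2.

3 | -66 ; 11 | 98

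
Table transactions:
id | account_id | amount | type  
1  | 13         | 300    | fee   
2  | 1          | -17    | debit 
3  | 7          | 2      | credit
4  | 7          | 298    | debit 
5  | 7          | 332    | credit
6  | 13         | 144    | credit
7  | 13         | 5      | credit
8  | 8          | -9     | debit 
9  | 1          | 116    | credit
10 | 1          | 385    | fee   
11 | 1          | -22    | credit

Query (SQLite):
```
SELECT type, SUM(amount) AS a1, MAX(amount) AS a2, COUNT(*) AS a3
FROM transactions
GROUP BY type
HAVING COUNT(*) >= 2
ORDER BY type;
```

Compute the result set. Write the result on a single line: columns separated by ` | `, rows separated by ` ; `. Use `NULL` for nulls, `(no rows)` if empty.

credit | 577 | 332 | 6 ; debit | 272 | 298 | 3 ; fee | 685 | 385 | 2

Group transactions by type.
Per group compute: SUM(amount), MAX(amount), COUNT(*).
HAVING: drop groups with fewer than 2 rows.
  credit: ids {3, 5, 6, 7, 9, 11} → SUM(amount)=577, MAX(amount)=332, COUNT(*)=6
  debit: ids {2, 4, 8} → SUM(amount)=272, MAX(amount)=298, COUNT(*)=3
  fee: ids {1, 10} → SUM(amount)=685, MAX(amount)=385, COUNT(*)=2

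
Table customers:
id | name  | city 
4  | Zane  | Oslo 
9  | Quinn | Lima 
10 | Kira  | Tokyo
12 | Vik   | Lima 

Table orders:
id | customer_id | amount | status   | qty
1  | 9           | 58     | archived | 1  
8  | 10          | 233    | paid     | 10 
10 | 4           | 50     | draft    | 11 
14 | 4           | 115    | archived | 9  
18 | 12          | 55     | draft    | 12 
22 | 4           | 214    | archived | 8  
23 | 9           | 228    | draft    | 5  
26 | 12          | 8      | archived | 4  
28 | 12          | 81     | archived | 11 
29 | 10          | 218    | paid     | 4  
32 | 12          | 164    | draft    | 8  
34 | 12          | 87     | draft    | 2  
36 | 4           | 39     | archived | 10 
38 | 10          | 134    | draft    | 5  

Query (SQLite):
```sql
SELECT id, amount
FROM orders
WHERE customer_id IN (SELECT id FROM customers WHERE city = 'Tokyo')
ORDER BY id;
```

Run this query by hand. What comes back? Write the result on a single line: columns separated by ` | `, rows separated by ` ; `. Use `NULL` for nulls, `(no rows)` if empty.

8 | 233 ; 29 | 218 ; 38 | 134

Inner query: customers.id where city = 'Tokyo'.
Outer: keep orders rows whose customer_id is in that set.
Inner query → {10}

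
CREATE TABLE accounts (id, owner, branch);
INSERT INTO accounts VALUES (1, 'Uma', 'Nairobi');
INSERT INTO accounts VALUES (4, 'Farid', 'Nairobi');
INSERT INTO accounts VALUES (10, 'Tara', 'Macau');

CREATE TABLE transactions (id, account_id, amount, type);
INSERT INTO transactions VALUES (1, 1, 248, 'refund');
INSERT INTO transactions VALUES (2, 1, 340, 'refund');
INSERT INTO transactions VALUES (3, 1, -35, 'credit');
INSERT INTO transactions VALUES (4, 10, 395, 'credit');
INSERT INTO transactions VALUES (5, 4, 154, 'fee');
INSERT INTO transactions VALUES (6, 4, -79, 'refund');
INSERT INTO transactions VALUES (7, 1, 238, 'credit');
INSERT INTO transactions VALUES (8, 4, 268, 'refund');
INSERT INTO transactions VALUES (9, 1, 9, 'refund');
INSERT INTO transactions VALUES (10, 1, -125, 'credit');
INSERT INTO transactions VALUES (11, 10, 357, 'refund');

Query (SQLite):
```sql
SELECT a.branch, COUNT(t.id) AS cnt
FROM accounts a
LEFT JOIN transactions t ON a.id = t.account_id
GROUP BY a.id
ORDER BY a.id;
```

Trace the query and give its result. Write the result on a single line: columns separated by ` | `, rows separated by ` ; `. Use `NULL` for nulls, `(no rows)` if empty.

Nairobi | 6 ; Nairobi | 3 ; Macau | 2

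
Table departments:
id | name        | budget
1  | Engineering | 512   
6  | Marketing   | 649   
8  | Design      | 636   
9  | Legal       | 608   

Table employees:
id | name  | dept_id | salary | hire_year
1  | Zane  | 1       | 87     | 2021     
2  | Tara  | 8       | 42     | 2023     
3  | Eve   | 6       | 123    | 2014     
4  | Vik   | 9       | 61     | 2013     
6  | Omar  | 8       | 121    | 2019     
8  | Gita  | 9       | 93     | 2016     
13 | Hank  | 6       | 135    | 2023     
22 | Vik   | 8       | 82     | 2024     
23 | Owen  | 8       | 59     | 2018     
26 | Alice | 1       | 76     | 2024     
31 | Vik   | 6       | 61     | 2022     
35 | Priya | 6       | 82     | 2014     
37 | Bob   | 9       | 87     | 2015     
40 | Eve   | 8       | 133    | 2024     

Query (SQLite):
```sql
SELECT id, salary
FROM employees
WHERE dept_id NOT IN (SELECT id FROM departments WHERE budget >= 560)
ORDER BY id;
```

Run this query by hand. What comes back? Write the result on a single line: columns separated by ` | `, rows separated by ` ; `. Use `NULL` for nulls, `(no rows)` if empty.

Inner query: departments.id where budget >= 560.
Outer: keep employees rows whose dept_id is not in that set.
Inner query → {6, 8, 9}

1 | 87 ; 26 | 76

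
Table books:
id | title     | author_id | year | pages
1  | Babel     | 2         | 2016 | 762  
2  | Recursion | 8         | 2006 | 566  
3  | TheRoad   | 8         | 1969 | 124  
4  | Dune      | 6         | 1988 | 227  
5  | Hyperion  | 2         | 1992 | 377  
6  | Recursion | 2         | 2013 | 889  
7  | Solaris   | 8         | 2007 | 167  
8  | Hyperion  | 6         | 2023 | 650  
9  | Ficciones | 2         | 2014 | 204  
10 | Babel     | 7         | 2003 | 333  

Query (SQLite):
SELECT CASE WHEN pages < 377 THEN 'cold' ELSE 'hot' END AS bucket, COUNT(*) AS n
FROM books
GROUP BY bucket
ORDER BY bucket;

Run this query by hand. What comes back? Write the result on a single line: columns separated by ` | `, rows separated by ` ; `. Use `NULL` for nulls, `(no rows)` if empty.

Bucket rows by pages < 377 → 'cold' else 'hot'; count each bucket.

cold | 5 ; hot | 5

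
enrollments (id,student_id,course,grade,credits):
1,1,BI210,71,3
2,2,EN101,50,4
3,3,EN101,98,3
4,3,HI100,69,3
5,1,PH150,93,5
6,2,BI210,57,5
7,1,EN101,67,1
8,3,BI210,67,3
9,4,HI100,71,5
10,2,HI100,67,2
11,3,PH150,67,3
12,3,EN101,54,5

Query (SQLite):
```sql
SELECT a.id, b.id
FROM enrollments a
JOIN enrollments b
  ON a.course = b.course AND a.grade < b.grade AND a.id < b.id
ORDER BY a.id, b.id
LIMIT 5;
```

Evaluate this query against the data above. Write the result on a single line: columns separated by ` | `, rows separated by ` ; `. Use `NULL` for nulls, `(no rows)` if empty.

2 | 3 ; 2 | 7 ; 2 | 12 ; 4 | 9 ; 6 | 8

Pairs (a,b) with same course, a.grade < b.grade, a.id < b.id.
course groups: BI210:{1,6,8} EN101:{2,3,7,12} HI100:{4,9,10} PH150:{5,11}
Ordered by (a.id, b.id); first 5.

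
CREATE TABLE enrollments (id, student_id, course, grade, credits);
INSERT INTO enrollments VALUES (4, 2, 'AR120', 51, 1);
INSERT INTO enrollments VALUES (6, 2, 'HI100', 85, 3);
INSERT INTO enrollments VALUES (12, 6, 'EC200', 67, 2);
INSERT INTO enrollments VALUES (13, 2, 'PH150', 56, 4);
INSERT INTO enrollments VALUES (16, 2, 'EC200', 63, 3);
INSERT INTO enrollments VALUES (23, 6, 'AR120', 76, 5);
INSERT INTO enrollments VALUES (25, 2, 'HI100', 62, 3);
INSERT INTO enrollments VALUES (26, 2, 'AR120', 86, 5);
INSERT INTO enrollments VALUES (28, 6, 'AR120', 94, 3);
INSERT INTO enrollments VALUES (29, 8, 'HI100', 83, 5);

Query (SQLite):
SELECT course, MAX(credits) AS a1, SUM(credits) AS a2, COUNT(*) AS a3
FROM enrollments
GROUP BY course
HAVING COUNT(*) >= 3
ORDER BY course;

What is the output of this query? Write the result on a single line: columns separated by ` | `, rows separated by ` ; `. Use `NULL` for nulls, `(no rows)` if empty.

Group enrollments by course.
Per group compute: MAX(credits), SUM(credits), COUNT(*).
HAVING: drop groups with fewer than 3 rows.
  AR120: ids {4, 23, 26, 28} → MAX(credits)=5, SUM(credits)=14, COUNT(*)=4
  EC200: ids {12, 16} → MAX(credits)=3, SUM(credits)=5, COUNT(*)=2
  HI100: ids {6, 25, 29} → MAX(credits)=5, SUM(credits)=11, COUNT(*)=3
  PH150: ids {13} → MAX(credits)=4, SUM(credits)=4, COUNT(*)=1

AR120 | 5 | 14 | 4 ; HI100 | 5 | 11 | 3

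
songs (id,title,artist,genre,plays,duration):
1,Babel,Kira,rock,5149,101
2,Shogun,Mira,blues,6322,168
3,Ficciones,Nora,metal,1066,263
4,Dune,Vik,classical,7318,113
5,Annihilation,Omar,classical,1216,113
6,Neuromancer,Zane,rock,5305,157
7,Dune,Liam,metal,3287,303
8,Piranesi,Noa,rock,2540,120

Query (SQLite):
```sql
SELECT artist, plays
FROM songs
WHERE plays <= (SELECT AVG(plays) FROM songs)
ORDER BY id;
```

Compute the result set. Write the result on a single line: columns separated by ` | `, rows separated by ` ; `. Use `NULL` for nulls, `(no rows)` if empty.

Scalar subquery: AVG(plays) over all songs rows = 4025.375.
Keep rows where plays <= that value.

Nora | 1066 ; Omar | 1216 ; Liam | 3287 ; Noa | 2540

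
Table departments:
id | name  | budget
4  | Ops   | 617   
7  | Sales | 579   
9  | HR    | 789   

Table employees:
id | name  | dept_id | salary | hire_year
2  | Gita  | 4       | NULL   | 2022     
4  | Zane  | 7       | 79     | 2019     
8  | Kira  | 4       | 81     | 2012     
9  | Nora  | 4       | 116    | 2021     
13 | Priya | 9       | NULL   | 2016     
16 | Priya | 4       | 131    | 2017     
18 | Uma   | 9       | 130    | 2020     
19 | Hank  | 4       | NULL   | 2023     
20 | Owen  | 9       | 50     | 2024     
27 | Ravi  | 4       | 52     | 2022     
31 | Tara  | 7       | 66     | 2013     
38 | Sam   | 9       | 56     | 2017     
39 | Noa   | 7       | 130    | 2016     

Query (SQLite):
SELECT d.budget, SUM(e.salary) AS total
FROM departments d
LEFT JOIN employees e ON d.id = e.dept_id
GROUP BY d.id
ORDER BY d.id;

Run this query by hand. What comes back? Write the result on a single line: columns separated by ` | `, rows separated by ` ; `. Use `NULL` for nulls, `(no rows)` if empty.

617 | 380 ; 579 | 275 ; 789 | 236

LEFT JOIN keeps every departments row; unmatched ones get NULL for employees columns.
Group by departments.id and compute SUM(e.salary). SUM over an all-NULL group is NULL.
  4: ids {2, 8, 9, 16, 19, 27} → SUM(e.salary)=380
  7: ids {4, 31, 39} → SUM(e.salary)=275
  9: ids {13, 18, 20, 38} → SUM(e.salary)=236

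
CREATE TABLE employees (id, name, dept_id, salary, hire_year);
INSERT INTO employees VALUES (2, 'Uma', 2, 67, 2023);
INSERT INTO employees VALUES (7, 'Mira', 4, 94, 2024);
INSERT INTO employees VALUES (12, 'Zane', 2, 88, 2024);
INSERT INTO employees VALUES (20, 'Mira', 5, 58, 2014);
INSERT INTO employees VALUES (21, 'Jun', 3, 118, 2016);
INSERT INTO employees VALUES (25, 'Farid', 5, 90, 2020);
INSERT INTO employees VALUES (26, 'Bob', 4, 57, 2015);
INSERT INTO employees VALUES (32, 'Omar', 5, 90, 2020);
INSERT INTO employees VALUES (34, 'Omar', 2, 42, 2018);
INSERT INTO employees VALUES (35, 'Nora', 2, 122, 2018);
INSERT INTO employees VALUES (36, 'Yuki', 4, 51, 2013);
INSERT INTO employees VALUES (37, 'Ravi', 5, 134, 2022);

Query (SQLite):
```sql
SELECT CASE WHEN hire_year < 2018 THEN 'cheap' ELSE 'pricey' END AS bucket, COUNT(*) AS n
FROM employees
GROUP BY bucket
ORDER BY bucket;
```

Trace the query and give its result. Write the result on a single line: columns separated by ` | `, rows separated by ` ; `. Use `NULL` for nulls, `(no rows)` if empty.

cheap | 4 ; pricey | 8

Bucket rows by hire_year < 2018 → 'cheap' else 'pricey'; count each bucket.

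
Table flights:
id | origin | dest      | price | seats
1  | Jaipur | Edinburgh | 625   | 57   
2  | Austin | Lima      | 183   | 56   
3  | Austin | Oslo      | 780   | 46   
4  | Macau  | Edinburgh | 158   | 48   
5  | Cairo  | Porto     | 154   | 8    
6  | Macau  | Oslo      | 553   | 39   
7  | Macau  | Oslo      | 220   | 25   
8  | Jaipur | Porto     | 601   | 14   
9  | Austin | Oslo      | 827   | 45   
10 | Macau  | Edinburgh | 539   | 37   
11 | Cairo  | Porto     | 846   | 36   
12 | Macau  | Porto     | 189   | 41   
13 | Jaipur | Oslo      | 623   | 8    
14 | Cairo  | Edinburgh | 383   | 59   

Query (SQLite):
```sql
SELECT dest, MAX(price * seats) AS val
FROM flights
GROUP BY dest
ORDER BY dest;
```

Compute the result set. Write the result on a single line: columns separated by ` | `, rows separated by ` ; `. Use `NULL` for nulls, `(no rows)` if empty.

Edinburgh | 35625 ; Lima | 10248 ; Oslo | 37215 ; Porto | 30456

For each row compute price * seats.
Group by dest; take MAX of the expression per group.
  Edinburgh: ids {1, 4, 10, 14} → MAX(price * seats)=35625
  Lima: ids {2} → MAX(price * seats)=10248
  Oslo: ids {3, 6, 7, 9, 13} → MAX(price * seats)=37215
  Porto: ids {5, 8, 11, 12} → MAX(price * seats)=30456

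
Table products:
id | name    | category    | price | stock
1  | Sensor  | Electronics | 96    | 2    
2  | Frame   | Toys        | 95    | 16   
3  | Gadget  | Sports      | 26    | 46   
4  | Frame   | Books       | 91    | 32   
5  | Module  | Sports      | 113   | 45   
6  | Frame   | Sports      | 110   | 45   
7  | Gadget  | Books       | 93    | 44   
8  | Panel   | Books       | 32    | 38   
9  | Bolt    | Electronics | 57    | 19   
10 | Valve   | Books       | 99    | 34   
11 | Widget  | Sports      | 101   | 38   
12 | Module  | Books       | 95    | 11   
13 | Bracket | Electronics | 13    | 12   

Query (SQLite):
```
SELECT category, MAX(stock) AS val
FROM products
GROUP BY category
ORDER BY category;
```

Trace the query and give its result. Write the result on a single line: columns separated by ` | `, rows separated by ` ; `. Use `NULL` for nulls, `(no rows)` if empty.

Partition products by category; compute MAX(stock) within each group.
  Books: ids {4, 7, 8, 10, 12} → MAX(stock)=44
  Electronics: ids {1, 9, 13} → MAX(stock)=19
  Sports: ids {3, 5, 6, 11} → MAX(stock)=46
  Toys: ids {2} → MAX(stock)=16

Books | 44 ; Electronics | 19 ; Sports | 46 ; Toys | 16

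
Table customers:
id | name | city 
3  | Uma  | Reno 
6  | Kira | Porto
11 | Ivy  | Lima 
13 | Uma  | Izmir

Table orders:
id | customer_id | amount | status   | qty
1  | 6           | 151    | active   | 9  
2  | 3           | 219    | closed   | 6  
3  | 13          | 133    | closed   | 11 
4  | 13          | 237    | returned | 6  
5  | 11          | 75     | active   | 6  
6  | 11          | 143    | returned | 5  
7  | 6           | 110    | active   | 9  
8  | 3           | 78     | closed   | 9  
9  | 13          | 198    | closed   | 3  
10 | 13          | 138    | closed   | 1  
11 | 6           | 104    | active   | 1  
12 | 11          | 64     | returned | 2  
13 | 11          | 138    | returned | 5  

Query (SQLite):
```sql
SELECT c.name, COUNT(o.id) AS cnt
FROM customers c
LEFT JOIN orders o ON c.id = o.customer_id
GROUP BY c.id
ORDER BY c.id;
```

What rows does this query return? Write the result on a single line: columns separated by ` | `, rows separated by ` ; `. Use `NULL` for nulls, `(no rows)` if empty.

Uma | 2 ; Kira | 3 ; Ivy | 4 ; Uma | 4

LEFT JOIN keeps every customers row; unmatched ones get NULL for orders columns.
Group by customers.id and compute COUNT(o.id). COUNT(col) of an all-NULL group is 0.
  3: ids {2, 8} → COUNT(o.id)=2
  6: ids {1, 7, 11} → COUNT(o.id)=3
  11: ids {5, 6, 12, 13} → COUNT(o.id)=4
  13: ids {3, 4, 9, 10} → COUNT(o.id)=4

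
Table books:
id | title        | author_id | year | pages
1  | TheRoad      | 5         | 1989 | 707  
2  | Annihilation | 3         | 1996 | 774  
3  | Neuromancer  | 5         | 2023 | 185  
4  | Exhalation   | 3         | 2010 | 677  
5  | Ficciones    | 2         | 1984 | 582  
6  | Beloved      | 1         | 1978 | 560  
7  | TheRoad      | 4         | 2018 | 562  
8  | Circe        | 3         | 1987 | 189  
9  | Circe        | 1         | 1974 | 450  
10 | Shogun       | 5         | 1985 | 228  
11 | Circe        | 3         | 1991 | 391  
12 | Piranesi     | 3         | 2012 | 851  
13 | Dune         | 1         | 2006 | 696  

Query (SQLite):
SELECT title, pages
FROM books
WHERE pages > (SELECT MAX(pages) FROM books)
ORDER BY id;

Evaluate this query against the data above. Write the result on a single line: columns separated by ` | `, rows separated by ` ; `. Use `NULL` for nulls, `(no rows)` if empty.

(no rows)

Scalar subquery: MAX(pages) over all books rows = 851.
Keep rows where pages > that value.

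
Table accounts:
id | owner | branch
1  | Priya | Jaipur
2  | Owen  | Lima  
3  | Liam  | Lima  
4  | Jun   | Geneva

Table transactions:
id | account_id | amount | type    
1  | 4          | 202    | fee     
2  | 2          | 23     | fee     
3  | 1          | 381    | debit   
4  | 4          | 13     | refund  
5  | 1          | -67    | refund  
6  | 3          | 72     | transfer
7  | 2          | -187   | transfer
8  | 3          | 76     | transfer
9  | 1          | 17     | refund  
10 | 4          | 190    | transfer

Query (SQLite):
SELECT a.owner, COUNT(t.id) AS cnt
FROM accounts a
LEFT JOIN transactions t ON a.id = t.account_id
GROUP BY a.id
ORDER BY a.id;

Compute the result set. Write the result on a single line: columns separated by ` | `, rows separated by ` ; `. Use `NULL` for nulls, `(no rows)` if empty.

Priya | 3 ; Owen | 2 ; Liam | 2 ; Jun | 3

LEFT JOIN keeps every accounts row; unmatched ones get NULL for transactions columns.
Group by accounts.id and compute COUNT(t.id). COUNT(col) of an all-NULL group is 0.
  1: ids {3, 5, 9} → COUNT(t.id)=3
  2: ids {2, 7} → COUNT(t.id)=2
  3: ids {6, 8} → COUNT(t.id)=2
  4: ids {1, 4, 10} → COUNT(t.id)=3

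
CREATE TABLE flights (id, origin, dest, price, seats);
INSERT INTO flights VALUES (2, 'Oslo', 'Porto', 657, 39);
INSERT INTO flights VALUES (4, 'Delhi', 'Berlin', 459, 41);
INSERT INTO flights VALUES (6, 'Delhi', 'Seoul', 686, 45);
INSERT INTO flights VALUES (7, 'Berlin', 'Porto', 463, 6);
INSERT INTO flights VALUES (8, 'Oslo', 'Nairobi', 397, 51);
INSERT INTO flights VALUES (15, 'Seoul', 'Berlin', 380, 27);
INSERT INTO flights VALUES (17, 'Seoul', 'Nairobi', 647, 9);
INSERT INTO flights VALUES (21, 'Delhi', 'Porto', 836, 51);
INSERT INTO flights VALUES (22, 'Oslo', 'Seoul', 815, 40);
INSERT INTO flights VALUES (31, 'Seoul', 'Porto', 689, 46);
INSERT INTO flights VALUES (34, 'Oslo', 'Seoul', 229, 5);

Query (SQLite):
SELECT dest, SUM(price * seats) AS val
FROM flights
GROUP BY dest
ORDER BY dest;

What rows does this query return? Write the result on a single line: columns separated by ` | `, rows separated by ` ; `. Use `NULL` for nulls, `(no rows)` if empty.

For each row compute price * seats.
Group by dest; take SUM of the expression per group.
  Berlin: ids {4, 15} → SUM(price * seats)=29079
  Nairobi: ids {8, 17} → SUM(price * seats)=26070
  Porto: ids {2, 7, 21, 31} → SUM(price * seats)=102731
  Seoul: ids {6, 22, 34} → SUM(price * seats)=64615

Berlin | 29079 ; Nairobi | 26070 ; Porto | 102731 ; Seoul | 64615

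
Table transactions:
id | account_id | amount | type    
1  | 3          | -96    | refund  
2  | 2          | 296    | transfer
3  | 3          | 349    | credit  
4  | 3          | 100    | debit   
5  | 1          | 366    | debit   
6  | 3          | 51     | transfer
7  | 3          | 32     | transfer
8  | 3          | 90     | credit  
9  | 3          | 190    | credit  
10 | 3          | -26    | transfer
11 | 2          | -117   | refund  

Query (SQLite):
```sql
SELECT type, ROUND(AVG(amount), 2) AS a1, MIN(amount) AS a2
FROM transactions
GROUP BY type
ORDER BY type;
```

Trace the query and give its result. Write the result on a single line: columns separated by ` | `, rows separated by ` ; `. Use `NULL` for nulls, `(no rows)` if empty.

Group transactions by type.
Per group compute: ROUND(AVG(amount), 2), MIN(amount).
  credit: ids {3, 8, 9} → ROUND(AVG(amount), 2)=209.67, MIN(amount)=90
  debit: ids {4, 5} → ROUND(AVG(amount), 2)=233, MIN(amount)=100
  refund: ids {1, 11} → ROUND(AVG(amount), 2)=-106.5, MIN(amount)=-117
  transfer: ids {2, 6, 7, 10} → ROUND(AVG(amount), 2)=88.25, MIN(amount)=-26

credit | 209.67 | 90 ; debit | 233 | 100 ; refund | -106.5 | -117 ; transfer | 88.25 | -26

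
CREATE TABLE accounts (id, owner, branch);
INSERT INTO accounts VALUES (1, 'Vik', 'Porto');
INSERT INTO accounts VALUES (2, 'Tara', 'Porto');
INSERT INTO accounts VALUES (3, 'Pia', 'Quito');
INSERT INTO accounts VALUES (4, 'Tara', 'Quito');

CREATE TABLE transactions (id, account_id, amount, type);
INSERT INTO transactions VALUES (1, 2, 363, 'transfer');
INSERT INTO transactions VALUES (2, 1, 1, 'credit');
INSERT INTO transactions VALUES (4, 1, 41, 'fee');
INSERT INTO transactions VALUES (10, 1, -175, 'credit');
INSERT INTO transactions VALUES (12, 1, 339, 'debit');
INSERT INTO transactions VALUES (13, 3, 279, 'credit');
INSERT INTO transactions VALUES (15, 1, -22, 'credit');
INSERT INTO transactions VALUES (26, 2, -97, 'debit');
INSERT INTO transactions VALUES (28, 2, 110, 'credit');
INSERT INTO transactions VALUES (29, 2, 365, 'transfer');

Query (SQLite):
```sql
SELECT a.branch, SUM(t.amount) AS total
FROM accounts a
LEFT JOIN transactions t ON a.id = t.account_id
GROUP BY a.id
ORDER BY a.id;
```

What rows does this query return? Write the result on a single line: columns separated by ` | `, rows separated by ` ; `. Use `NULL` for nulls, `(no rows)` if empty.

Porto | 184 ; Porto | 741 ; Quito | 279 ; Quito | NULL

LEFT JOIN keeps every accounts row; unmatched ones get NULL for transactions columns.
Group by accounts.id and compute SUM(t.amount). SUM over an all-NULL group is NULL.
  1: ids {2, 4, 10, 12, 15} → SUM(t.amount)=184
  2: ids {1, 26, 28, 29} → SUM(t.amount)=741
  3: ids {13} → SUM(t.amount)=279
  4: ids {—} → SUM(t.amount)=NULL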